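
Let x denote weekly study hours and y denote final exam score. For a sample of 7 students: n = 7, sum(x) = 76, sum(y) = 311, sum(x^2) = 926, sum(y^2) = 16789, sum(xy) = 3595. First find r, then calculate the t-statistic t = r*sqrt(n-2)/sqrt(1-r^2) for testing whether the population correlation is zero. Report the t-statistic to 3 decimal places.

Numerator: nΣxy − (Σx)(Σy) = 7·3595 − (76)(311) = 1529
Denominator: √[(nΣx²−(Σx)²)(nΣy²−(Σy)²)]
  nΣx²−(Σx)² = 7·926 − 5776 = 706;  nΣy²−(Σy)² = 7·16789 − 96721 = 20802
  √(706·20802) = √14686212 = 3832.2594
r = 1529 / 3832.2594 = 0.3990
t = r·√(n−2)/√(1−r²) = 0.3990·√5 / √(1−0.159201) = 0.892191 / 0.916951 = 0.973

0.973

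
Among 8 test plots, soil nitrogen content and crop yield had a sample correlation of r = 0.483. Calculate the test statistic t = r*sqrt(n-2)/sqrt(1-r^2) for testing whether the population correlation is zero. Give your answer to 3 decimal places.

1 − r² = 1 − 0.233289 = 0.766711;  √(1−r²) = 0.875620
√(n−2) = √6 = 2.449490
t = r·√(n−2)/√(1−r²) = 0.483 · 2.449490 / 0.875620 = 1.351

1.351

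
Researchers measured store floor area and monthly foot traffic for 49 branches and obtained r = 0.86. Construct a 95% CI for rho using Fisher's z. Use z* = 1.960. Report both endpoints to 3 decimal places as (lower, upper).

(0.763, 0.919)

z_r = atanh(0.86) = 1.293345;  SE = 1/√(n−3) = 1/√46 = 0.147442
z-limits: 1.293345 ± 1.960·0.147442 = 1.293345 ± 0.288986 = [1.004359, 1.582331]
ρ-limits: (tanh 1.004359, tanh 1.582331) = (0.763, 0.919)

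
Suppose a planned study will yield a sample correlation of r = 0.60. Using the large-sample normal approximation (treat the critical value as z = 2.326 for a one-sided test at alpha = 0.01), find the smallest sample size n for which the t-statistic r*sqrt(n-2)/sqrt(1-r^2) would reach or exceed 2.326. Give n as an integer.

12

Need r·√(n−2)/√(1−r²) ≥ 2.326
√(n−2) ≥ 2.326·√(1−0.3600) / 0.60 = 2.326·0.800000 / 0.60 = 3.1013
n−2 ≥ 9.6181  ⇒  n ≥ 11.6181
Smallest integer n = 12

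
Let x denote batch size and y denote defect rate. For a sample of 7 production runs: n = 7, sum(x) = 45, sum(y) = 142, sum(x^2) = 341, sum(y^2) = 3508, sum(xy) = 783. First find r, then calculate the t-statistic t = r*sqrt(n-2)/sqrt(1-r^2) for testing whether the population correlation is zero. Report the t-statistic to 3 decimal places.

-2.326

S_xy = nΣxy − ΣxΣy = 7·783 − 45·142 = 5481 − 6390 = -909
S_xx = nΣx² − (Σx)² = 7·341 − 45² = 2387 − 2025 = 362
S_yy = nΣy² − (Σy)² = 7·3508 − 142² = 24556 − 20164 = 4392
r = S_xy / √(S_xx·S_yy) = -909 / √(362·4392) = -909 / √1589904 = -909 / 1260.9140 = -0.7209
t = r·√(n−2)/√(1−r²) = -0.7209·√5 / √(1−0.519697) = -1.611981 / 0.693039 = -2.326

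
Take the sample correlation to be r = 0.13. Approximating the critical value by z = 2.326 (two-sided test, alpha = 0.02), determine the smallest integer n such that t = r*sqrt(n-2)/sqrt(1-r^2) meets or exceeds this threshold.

Need r·√(n−2)/√(1−r²) ≥ 2.326
√(n−2) ≥ 2.326·√(1−0.0169) / 0.13 = 2.326·0.991514 / 0.13 = 17.7405
n−2 ≥ 314.7253  ⇒  n ≥ 316.7253
Smallest integer n = 317

317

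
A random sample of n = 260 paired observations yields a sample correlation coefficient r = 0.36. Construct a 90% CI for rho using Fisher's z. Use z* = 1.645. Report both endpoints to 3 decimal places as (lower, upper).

z_r = atanh(0.36) = 0.376886;  SE = 1/√(n−3) = 1/√257 = 0.062378
z-limits: 0.376886 ± 1.645·0.062378 = 0.376886 ± 0.102612 = [0.274274, 0.479498]
ρ-limits: (tanh 0.274274, tanh 0.479498) = (0.268, 0.446)

(0.268, 0.446)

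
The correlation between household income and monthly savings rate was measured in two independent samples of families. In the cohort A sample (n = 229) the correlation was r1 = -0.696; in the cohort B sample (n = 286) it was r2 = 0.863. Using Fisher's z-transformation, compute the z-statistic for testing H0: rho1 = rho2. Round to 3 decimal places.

-24.263

z1 = atanh(-0.696) = -0.859500,  z2 = atanh(0.863) = 1.304981
SE = √(1/(n1−3) + 1/(n2−3)) = √(1/226 + 1/283) = √(0.0044248 + 0.0035336) = √0.0079584 = 0.089210
z = (z1 − z2)/SE = (-0.859500 − 1.304981) / 0.089210 = -2.164481 / 0.089210 = -24.263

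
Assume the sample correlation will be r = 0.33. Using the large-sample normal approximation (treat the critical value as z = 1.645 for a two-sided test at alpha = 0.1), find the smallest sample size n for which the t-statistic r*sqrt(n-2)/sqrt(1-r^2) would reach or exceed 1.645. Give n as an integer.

r√(n−2)/√(1−r²) ≥ 1.645  ⇔  n−2 ≥ (1.645)²·(1−r²)/r²
(1−r²)/r² = (1−0.1089)/0.1089 = 8.1827
n ≥ 2 + 2.706025·8.1827 = 2 + 22.1426 = 24.1426
⌈24.1426⌉ = 25

25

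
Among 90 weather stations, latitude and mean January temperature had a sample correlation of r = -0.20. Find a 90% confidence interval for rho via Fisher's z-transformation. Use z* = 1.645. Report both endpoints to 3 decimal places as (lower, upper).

(-0.362, -0.026)

z_r = atanh(-0.20) = -0.202733;  SE = 1/√(n−3) = 1/√87 = 0.107211
z-limits: -0.202733 ± 1.645·0.107211 = -0.202733 ± 0.176362 = [-0.379095, -0.026371]
ρ-limits: (tanh -0.379095, tanh -0.026371) = (-0.362, -0.026)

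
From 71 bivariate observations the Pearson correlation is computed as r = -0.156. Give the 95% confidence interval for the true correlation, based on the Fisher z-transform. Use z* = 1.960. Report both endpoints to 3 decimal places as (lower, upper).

(-0.376, 0.080)

z_r = atanh(-0.156) = -0.157284;  SE = 1/√(n−3) = 1/√68 = 0.121268
z-limits: -0.157284 ± 1.960·0.121268 = -0.157284 ± 0.237685 = [-0.394969, 0.080401]
ρ-limits: (tanh -0.394969, tanh 0.080401) = (-0.376, 0.080)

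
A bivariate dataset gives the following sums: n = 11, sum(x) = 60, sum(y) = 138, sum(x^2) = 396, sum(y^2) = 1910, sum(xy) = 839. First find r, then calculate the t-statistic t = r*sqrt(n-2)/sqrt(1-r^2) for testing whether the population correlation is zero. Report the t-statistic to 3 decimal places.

Numerator: nΣxy − (Σx)(Σy) = 11·839 − (60)(138) = 949
Denominator: √[(nΣx²−(Σx)²)(nΣy²−(Σy)²)]
  nΣx²−(Σx)² = 11·396 − 3600 = 756;  nΣy²−(Σy)² = 11·1910 − 19044 = 1966
  √(756·1966) = √1486296 = 1219.1374
r = 949 / 1219.1374 = 0.7784
t = r·√(n−2)/√(1−r²) = 0.7784·√9 / √(1−0.605907) = 2.335200 / 0.627768 = 3.720

3.720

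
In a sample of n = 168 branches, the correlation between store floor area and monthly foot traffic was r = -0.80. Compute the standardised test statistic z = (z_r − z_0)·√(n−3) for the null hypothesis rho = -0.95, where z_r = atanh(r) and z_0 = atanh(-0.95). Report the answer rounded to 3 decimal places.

z_r = atanh(-0.80) = -1.098612,  z_0 = atanh(-0.95) = -1.831781
SE = 1/√(n−3) = 1/√165 = 0.077850
z = (z_r − z_0)/SE = (-1.098612 − (-1.831781)) / 0.077850 = 0.733169 / 0.077850 = 9.418

9.418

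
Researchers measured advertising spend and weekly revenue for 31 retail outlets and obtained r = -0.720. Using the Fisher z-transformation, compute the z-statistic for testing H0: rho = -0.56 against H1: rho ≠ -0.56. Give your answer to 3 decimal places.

-1.454

z_r = atanh(-0.720) = -0.907645,  z_0 = atanh(-0.56) = -0.632833
SE = 1/√(n−3) = 1/√28 = 0.188982
z = (z_r − z_0)/SE = (-0.907645 − (-0.632833)) / 0.188982 = -0.274812 / 0.188982 = -1.454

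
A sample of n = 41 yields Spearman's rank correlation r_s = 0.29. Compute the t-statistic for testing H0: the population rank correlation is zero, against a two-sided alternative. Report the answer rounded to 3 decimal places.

1.892

t = r_s·√(n−2) / √(1−r_s²) with r_s = 0.29, n = 41
  = 0.29·√39 / √(1 − 0.0841)
  = 0.29·6.244998 / 0.957027
  = 1.811049 / 0.957027 = 1.892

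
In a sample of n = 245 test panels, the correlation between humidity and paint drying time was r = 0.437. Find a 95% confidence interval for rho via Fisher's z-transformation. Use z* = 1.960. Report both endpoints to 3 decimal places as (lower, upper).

(0.330, 0.533)

z_r = atanh(0.437) = 0.468517;  SE = 1/√(n−3) = 1/√242 = 0.064282
z-limits: 0.468517 ± 1.960·0.064282 = 0.468517 ± 0.125993 = [0.342524, 0.594510]
ρ-limits: (tanh 0.342524, tanh 0.594510) = (0.330, 0.533)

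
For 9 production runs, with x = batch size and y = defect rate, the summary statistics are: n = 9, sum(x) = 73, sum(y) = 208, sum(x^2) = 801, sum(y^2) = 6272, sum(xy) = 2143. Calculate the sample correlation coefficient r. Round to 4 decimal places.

S_xy = nΣxy − ΣxΣy = 9·2143 − 73·208 = 19287 − 15184 = 4103
S_xx = nΣx² − (Σx)² = 9·801 − 73² = 7209 − 5329 = 1880
S_yy = nΣy² − (Σy)² = 9·6272 − 208² = 56448 − 43264 = 13184
r = S_xy / √(S_xx·S_yy) = 4103 / √(1880·13184) = 4103 / √24785920 = 4103 / 4978.5460 = 0.8241

0.8241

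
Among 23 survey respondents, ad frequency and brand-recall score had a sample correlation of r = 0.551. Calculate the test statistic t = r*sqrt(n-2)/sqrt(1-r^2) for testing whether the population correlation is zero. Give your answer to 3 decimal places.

3.026

1 − r² = 1 − 0.303601 = 0.696399;  √(1−r²) = 0.834505
√(n−2) = √21 = 4.582576
t = r·√(n−2)/√(1−r²) = 0.551 · 4.582576 / 0.834505 = 3.026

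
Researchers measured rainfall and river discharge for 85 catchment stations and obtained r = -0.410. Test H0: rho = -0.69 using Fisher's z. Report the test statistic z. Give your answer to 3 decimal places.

Fisher z: atanh(-0.410) = -0.435611, atanh(-0.69) = -0.847956
z = (z_r − z_0)·√(n−3) = (-0.435611 − (-0.847956))·√82 = 0.412345 · 9.055385 = 3.734

3.734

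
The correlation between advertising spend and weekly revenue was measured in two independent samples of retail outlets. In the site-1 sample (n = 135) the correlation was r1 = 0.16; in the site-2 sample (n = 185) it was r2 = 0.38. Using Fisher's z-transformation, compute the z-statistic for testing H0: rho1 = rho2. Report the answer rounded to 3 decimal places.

Fisher z-transforms: z1 = atanh(0.16) = 0.161387, z2 = atanh(0.38) = 0.400060; difference d = -0.238673
Var(d) = 1/132 + 1/182 = 0.0075758 + 0.0054945 = 0.0130703
z = d/√Var(d) = -0.238673 / √0.0130703 = -0.238673 / 0.114325 = -2.088

-2.088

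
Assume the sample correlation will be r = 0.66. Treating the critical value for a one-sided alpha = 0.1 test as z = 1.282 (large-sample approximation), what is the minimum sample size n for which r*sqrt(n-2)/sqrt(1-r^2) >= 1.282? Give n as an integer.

5

r√(n−2)/√(1−r²) ≥ 1.282  ⇔  n−2 ≥ (1.282)²·(1−r²)/r²
(1−r²)/r² = (1−0.4356)/0.4356 = 1.2957
n ≥ 2 + 1.643524·1.2957 = 2 + 2.1295 = 4.1295
⌈4.1295⌉ = 5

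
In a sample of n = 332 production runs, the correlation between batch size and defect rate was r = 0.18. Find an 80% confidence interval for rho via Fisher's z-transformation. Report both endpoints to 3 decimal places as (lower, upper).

z_r = atanh(0.18) = 0.181983;  SE = 1/√(n−3) = 1/√329 = 0.055132
z-limits: 0.181983 ± 1.282·0.055132 = 0.181983 ± 0.070679 = [0.111304, 0.252662]
ρ-limits: (tanh 0.111304, tanh 0.252662) = (0.111, 0.247)

(0.111, 0.247)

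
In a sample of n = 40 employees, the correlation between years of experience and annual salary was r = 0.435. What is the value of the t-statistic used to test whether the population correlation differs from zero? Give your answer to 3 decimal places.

2.978

1 − r² = 1 − 0.189225 = 0.810775;  √(1−r²) = 0.900430
√(n−2) = √38 = 6.164414
t = r·√(n−2)/√(1−r²) = 0.435 · 6.164414 / 0.900430 = 2.978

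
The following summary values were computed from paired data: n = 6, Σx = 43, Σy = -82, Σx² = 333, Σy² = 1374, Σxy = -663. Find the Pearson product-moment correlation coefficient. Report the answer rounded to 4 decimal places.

Numerator: nΣxy − (Σx)(Σy) = 6·(-663) − (43)(-82) = -452
Denominator: √[(nΣx²−(Σx)²)(nΣy²−(Σy)²)]
  nΣx²−(Σx)² = 6·333 − 1849 = 149;  nΣy²−(Σy)² = 6·1374 − 6724 = 1520
  √(149·1520) = √226480 = 475.8991
r = -452 / 475.8991 = -0.9498

-0.9498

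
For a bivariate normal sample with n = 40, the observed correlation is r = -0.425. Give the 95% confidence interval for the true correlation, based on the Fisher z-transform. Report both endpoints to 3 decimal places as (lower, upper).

(-0.650, -0.131)

z_r = atanh(-0.425) = -0.453779;  SE = 1/√(n−3) = 1/√37 = 0.164399
z-limits: -0.453779 ± 1.960·0.164399 = -0.453779 ± 0.322222 = [-0.776001, -0.131557]
ρ-limits: (tanh -0.776001, tanh -0.131557) = (-0.650, -0.131)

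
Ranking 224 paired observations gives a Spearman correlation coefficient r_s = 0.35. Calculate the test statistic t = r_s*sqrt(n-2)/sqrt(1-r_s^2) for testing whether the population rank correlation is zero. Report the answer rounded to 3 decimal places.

1 − r_s² = 1 − 0.1225 = 0.8775;  √(1−r_s²) = 0.936750
√(n−2) = √222 = 14.899664
t = r_s·√(n−2)/√(1−r_s²) = 0.35 · 14.899664 / 0.936750 = 5.567

5.567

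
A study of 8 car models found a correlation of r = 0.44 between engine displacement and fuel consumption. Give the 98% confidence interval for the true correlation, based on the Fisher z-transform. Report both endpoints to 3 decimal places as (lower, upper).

Fisher z: z_r = atanh(r) = ½·ln((1+0.44)/(1−0.44)) = 0.472231
SE(z) = 1/√(n−3) = 1/√5 = 0.447214
98% ⇒ z* = 2.326; margin = 2.326·0.447214 = 1.040220
CI on z-scale: (-0.567989, 1.512451)
Back-transform: tanh(-0.567989) = -0.513881, tanh(1.512451) = 0.907373

(-0.514, 0.907)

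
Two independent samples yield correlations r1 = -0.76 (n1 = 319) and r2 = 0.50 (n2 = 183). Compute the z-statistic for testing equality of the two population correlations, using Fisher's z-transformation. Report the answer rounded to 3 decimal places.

-16.551

z1 = atanh(-0.76) = -0.996215,  z2 = atanh(0.50) = 0.549306
SE = √(1/(n1−3) + 1/(n2−3)) = √(1/316 + 1/180) = √(0.0031646 + 0.0055556) = √0.0087202 = 0.093382
z = (z1 − z2)/SE = (-0.996215 − 0.549306) / 0.093382 = -1.545521 / 0.093382 = -16.551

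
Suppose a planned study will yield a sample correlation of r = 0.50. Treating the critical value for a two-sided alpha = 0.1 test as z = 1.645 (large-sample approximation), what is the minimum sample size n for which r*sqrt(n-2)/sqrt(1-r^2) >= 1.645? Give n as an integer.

11

Need r·√(n−2)/√(1−r²) ≥ 1.645
√(n−2) ≥ 1.645·√(1−0.2500) / 0.50 = 1.645·0.866025 / 0.50 = 2.8492
n−2 ≥ 8.1179  ⇒  n ≥ 10.1179
Smallest integer n = 11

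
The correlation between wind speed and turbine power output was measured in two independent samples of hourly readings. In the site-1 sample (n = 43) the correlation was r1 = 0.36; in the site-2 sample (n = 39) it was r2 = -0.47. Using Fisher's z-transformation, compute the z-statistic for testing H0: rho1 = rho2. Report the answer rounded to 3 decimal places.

Fisher z-transforms: z1 = atanh(0.36) = 0.376886, z2 = atanh(-0.47) = -0.510070; difference d = 0.886956
Var(d) = 1/40 + 1/36 = 0.0250000 + 0.0277778 = 0.0527778
z = d/√Var(d) = 0.886956 / √0.0527778 = 0.886956 / 0.229734 = 3.861

3.861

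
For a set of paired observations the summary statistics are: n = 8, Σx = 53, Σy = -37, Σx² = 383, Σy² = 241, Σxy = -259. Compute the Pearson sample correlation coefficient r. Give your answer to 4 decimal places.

-0.2940

S_xy = nΣxy − ΣxΣy = 8·(-259) − 53·(-37) = -2072 − (-1961) = -111
S_xx = nΣx² − (Σx)² = 8·383 − 53² = 3064 − 2809 = 255
S_yy = nΣy² − (Σy)² = 8·241 − (-37)² = 1928 − 1369 = 559
r = S_xy / √(S_xx·S_yy) = -111 / √(255·559) = -111 / √142545 = -111 / 377.5513 = -0.2940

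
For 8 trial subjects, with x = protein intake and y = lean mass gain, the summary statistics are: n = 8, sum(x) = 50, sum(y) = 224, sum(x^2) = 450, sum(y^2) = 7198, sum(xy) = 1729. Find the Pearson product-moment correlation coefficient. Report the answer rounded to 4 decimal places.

0.9220

S_xy = nΣxy − ΣxΣy = 8·1729 − 50·224 = 13832 − 11200 = 2632
S_xx = nΣx² − (Σx)² = 8·450 − 50² = 3600 − 2500 = 1100
S_yy = nΣy² − (Σy)² = 8·7198 − 224² = 57584 − 50176 = 7408
r = S_xy / √(S_xx·S_yy) = 2632 / √(1100·7408) = 2632 / √8148800 = 2632 / 2854.6103 = 0.9220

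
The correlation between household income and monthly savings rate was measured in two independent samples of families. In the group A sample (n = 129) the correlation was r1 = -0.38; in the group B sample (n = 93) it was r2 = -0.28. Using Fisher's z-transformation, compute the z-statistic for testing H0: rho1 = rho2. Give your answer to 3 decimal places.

-0.814

Fisher z-transforms: z1 = atanh(-0.38) = -0.400060, z2 = atanh(-0.28) = -0.287682; difference d = -0.112378
Var(d) = 1/126 + 1/90 = 0.0079365 + 0.0111111 = 0.0190476
z = d/√Var(d) = -0.112378 / √0.0190476 = -0.112378 / 0.138013 = -0.814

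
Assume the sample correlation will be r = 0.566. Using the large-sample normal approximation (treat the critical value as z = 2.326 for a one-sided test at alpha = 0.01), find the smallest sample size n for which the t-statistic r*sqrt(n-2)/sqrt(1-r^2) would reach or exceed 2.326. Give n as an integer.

r√(n−2)/√(1−r²) ≥ 2.326  ⇔  n−2 ≥ (2.326)²·(1−r²)/r²
(1−r²)/r² = (1−0.320356)/0.320356 = 2.1215
n ≥ 2 + 5.410276·2.1215 = 2 + 11.4779 = 13.4779
⌈13.4779⌉ = 14

14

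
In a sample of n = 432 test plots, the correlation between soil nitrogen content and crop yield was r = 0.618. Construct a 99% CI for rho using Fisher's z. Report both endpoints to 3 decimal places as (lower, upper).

z_r = atanh(0.618) = 0.721763;  SE = 1/√(n−3) = 1/√429 = 0.048280
z-limits: 0.721763 ± 2.576·0.048280 = 0.721763 ± 0.124369 = [0.597394, 0.846132]
ρ-limits: (tanh 0.597394, tanh 0.846132) = (0.535, 0.689)

(0.535, 0.689)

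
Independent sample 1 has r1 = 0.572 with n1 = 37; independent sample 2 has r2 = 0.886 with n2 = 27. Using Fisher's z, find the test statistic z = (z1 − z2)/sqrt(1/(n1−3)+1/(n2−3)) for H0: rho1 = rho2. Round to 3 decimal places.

Fisher z-transforms: z1 = atanh(0.572) = 0.650490, z2 = atanh(0.886) = 1.403008; difference d = -0.752518
Var(d) = 1/34 + 1/24 = 0.0294118 + 0.0416667 = 0.0710785
z = d/√Var(d) = -0.752518 / √0.0710785 = -0.752518 / 0.266606 = -2.823

-2.823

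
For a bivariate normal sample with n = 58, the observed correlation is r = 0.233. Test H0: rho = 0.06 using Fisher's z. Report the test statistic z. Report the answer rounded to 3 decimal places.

1.315

z_r = atanh(0.233) = 0.237359,  z_0 = atanh(0.06) = 0.060072
SE = 1/√(n−3) = 1/√55 = 0.134840
z = (z_r − z_0)/SE = (0.237359 − 0.060072) / 0.134840 = 0.177287 / 0.134840 = 1.315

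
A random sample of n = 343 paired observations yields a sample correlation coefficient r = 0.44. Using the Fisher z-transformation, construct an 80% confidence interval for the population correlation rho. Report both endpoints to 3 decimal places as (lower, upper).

(0.382, 0.494)

z_r = atanh(0.44) = 0.472231;  SE = 1/√(n−3) = 1/√340 = 0.054233
z-limits: 0.472231 ± 1.282·0.054233 = 0.472231 ± 0.069527 = [0.402704, 0.541758]
ρ-limits: (tanh 0.402704, tanh 0.541758) = (0.382, 0.494)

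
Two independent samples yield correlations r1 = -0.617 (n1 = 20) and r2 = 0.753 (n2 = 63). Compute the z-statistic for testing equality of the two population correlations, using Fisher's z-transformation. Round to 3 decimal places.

-6.187

z1 = atanh(-0.617) = -0.720146,  z2 = atanh(0.753) = 0.979848
SE = √(1/(n1−3) + 1/(n2−3)) = √(1/17 + 1/60) = √(0.0588235 + 0.0166667) = √0.0754902 = 0.274755
z = (z1 − z2)/SE = (-0.720146 − 0.979848) / 0.274755 = -1.699994 / 0.274755 = -6.187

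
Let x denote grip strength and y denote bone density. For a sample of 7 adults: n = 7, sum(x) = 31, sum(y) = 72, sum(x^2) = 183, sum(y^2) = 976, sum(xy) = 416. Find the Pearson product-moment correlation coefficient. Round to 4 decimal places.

0.9364

Numerator: nΣxy − (Σx)(Σy) = 7·416 − (31)(72) = 680
Denominator: √[(nΣx²−(Σx)²)(nΣy²−(Σy)²)]
  nΣx²−(Σx)² = 7·183 − 961 = 320;  nΣy²−(Σy)² = 7·976 − 5184 = 1648
  √(320·1648) = √527360 = 726.1956
r = 680 / 726.1956 = 0.9364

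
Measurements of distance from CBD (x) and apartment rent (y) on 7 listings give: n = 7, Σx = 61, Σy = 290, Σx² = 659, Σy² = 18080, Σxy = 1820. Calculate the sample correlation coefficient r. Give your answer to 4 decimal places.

Numerator: nΣxy − (Σx)(Σy) = 7·1820 − (61)(290) = -4950
Denominator: √[(nΣx²−(Σx)²)(nΣy²−(Σy)²)]
  nΣx²−(Σx)² = 7·659 − 3721 = 892;  nΣy²−(Σy)² = 7·18080 − 84100 = 42460
  √(892·42460) = √37874320 = 6154.2116
r = -4950 / 6154.2116 = -0.8043

-0.8043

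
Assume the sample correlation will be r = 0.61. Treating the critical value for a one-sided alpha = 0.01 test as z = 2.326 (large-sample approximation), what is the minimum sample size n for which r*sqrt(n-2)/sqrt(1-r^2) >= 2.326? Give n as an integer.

r√(n−2)/√(1−r²) ≥ 2.326  ⇔  n−2 ≥ (2.326)²·(1−r²)/r²
(1−r²)/r² = (1−0.3721)/0.3721 = 1.6874
n ≥ 2 + 5.410276·1.6874 = 2 + 9.1293 = 11.1293
⌈11.1293⌉ = 12

12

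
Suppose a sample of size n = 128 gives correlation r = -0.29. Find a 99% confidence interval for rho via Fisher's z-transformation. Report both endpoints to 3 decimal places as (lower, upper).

(-0.485, -0.068)

Fisher z: z_r = atanh(r) = ½·ln((1+(-0.29))/(1−(-0.29))) = -0.298566
SE(z) = 1/√(n−3) = 1/√125 = 0.089443
99% ⇒ z* = 2.576; margin = 2.576·0.089443 = 0.230405
CI on z-scale: (-0.528971, -0.068161)
Back-transform: tanh(-0.528971) = -0.484594, tanh(-0.068161) = -0.068056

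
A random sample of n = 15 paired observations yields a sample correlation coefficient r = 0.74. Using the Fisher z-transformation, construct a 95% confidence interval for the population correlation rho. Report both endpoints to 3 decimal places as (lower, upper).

(0.367, 0.908)

z_r = atanh(0.74) = 0.950479;  SE = 1/√(n−3) = 1/√12 = 0.288675
z-limits: 0.950479 ± 1.960·0.288675 = 0.950479 ± 0.565803 = [0.384676, 1.516282]
ρ-limits: (tanh 0.384676, tanh 1.516282) = (0.367, 0.908)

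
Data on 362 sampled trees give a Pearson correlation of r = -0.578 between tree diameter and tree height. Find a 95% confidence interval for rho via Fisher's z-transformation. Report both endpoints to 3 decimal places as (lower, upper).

Fisher z: z_r = atanh(r) = ½·ln((1+(-0.578))/(1−(-0.578))) = -0.659454
SE(z) = 1/√(n−3) = 1/√359 = 0.052778
95% ⇒ z* = 1.960; margin = 1.960·0.052778 = 0.103445
CI on z-scale: (-0.762899, -0.556009)
Back-transform: tanh(-0.762899) = -0.642781, tanh(-0.556009) = -0.505010

(-0.643, -0.505)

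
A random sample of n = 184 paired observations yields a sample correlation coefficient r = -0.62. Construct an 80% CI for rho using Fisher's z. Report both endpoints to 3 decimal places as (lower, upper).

Fisher z: z_r = atanh(r) = ½·ln((1+(-0.62))/(1−(-0.62))) = -0.725005
SE(z) = 1/√(n−3) = 1/√181 = 0.074329
80% ⇒ z* = 1.282; margin = 1.282·0.074329 = 0.095290
CI on z-scale: (-0.820295, -0.629715)
Back-transform: tanh(-0.820295) = -0.675230, tanh(-0.629715) = -0.557856

(-0.675, -0.558)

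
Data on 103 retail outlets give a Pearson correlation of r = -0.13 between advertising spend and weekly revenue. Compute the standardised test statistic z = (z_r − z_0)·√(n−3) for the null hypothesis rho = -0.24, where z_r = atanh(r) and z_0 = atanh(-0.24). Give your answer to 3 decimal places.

1.140

z_r = atanh(-0.13) = -0.130740,  z_0 = atanh(-0.24) = -0.244774
SE = 1/√(n−3) = 1/√100 = 0.100000
z = (z_r − z_0)/SE = (-0.130740 − (-0.244774)) / 0.100000 = 0.114034 / 0.100000 = 1.140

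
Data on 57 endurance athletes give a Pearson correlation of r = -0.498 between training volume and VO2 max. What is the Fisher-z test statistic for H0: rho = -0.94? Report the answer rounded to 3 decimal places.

8.755

z_r = atanh(-0.498) = -0.546643,  z_0 = atanh(-0.94) = -1.738049
SE = 1/√(n−3) = 1/√54 = 0.136083
z = (z_r − z_0)/SE = (-0.546643 − (-1.738049)) / 0.136083 = 1.191406 / 0.136083 = 8.755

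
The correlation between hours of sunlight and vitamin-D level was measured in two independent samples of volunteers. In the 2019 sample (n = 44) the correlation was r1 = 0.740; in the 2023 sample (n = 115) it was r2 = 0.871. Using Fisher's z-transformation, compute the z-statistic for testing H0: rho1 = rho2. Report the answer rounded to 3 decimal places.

Fisher z-transforms: z1 = atanh(0.740) = 0.950479, z2 = atanh(0.871) = 1.337208; difference d = -0.386729
Var(d) = 1/41 + 1/112 = 0.0243902 + 0.0089286 = 0.0333188
z = d/√Var(d) = -0.386729 / √0.0333188 = -0.386729 / 0.182534 = -2.119

-2.119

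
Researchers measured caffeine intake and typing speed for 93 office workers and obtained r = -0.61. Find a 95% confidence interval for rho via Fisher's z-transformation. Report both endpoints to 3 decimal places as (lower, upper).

z_r = atanh(-0.61) = -0.708921;  SE = 1/√(n−3) = 1/√90 = 0.105409
z-limits: -0.708921 ± 1.960·0.105409 = -0.708921 ± 0.206602 = [-0.915523, -0.502319]
ρ-limits: (tanh -0.915523, tanh -0.502319) = (-0.724, -0.464)

(-0.724, -0.464)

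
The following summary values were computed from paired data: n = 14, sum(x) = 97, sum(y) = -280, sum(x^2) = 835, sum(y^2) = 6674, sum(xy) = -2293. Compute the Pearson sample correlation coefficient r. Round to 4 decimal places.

-0.8439

S_xy = nΣxy − ΣxΣy = 14·(-2293) − 97·(-280) = -32102 − (-27160) = -4942
S_xx = nΣx² − (Σx)² = 14·835 − 97² = 11690 − 9409 = 2281
S_yy = nΣy² − (Σy)² = 14·6674 − (-280)² = 93436 − 78400 = 15036
r = S_xy / √(S_xx·S_yy) = -4942 / √(2281·15036) = -4942 / √34297116 = -4942 / 5856.3740 = -0.8439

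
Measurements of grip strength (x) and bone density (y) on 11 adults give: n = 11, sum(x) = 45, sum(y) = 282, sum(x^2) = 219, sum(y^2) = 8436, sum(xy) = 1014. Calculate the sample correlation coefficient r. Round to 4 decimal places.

Numerator: nΣxy − (Σx)(Σy) = 11·1014 − (45)(282) = -1536
Denominator: √[(nΣx²−(Σx)²)(nΣy²−(Σy)²)]
  nΣx²−(Σx)² = 11·219 − 2025 = 384;  nΣy²−(Σy)² = 11·8436 − 79524 = 13272
  √(384·13272) = √5096448 = 2257.5314
r = -1536 / 2257.5314 = -0.6804

-0.6804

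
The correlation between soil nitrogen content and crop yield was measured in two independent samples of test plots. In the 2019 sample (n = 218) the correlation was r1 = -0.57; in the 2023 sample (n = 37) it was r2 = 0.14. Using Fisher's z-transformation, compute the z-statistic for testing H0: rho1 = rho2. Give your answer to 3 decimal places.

-4.272

Fisher z-transforms: z1 = atanh(-0.57) = -0.647523, z2 = atanh(0.14) = 0.140926; difference d = -0.788449
Var(d) = 1/215 + 1/34 = 0.0046512 + 0.0294118 = 0.0340630
z = d/√Var(d) = -0.788449 / √0.0340630 = -0.788449 / 0.184562 = -4.272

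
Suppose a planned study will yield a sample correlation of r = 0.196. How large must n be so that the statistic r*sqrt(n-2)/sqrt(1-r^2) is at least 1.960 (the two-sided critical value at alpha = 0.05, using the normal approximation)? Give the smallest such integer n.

99

Need r·√(n−2)/√(1−r²) ≥ 1.960
√(n−2) ≥ 1.960·√(1−0.038416) / 0.196 = 1.960·0.980604 / 0.196 = 9.8060
n−2 ≥ 96.1576  ⇒  n ≥ 98.1576
Smallest integer n = 99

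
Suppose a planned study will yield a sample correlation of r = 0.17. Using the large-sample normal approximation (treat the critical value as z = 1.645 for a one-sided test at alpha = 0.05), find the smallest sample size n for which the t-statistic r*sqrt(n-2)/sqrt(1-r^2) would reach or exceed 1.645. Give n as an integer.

93

Need r·√(n−2)/√(1−r²) ≥ 1.645
√(n−2) ≥ 1.645·√(1−0.0289) / 0.17 = 1.645·0.985444 / 0.17 = 9.5356
n−2 ≥ 90.9277  ⇒  n ≥ 92.9277
Smallest integer n = 93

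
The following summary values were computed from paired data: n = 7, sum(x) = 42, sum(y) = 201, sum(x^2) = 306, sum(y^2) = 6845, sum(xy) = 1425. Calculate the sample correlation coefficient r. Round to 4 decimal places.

Numerator: nΣxy − (Σx)(Σy) = 7·1425 − (42)(201) = 1533
Denominator: √[(nΣx²−(Σx)²)(nΣy²−(Σy)²)]
  nΣx²−(Σx)² = 7·306 − 1764 = 378;  nΣy²−(Σy)² = 7·6845 − 40401 = 7514
  √(378·7514) = √2840292 = 1685.3166
r = 1533 / 1685.3166 = 0.9096

0.9096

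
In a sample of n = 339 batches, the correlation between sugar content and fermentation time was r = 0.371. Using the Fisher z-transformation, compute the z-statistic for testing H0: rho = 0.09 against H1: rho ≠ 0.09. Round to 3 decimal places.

z_r = atanh(0.371) = 0.389582,  z_0 = atanh(0.09) = 0.090244
SE = 1/√(n−3) = 1/√336 = 0.054554
z = (z_r − z_0)/SE = (0.389582 − 0.090244) / 0.054554 = 0.299338 / 0.054554 = 5.487

5.487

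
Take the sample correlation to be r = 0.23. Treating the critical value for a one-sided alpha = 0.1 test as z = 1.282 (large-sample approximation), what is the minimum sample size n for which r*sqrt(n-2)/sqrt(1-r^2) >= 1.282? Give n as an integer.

32

Need r·√(n−2)/√(1−r²) ≥ 1.282
√(n−2) ≥ 1.282·√(1−0.0529) / 0.23 = 1.282·0.973191 / 0.23 = 5.4245
n−2 ≥ 29.4252  ⇒  n ≥ 31.4252
Smallest integer n = 32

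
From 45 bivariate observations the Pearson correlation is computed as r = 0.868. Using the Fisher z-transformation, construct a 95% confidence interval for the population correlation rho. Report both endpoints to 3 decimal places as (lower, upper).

z_r = atanh(0.868) = 1.324911;  SE = 1/√(n−3) = 1/√42 = 0.154303
z-limits: 1.324911 ± 1.960·0.154303 = 1.324911 ± 0.302434 = [1.022477, 1.627345]
ρ-limits: (tanh 1.022477, tanh 1.627345) = (0.771, 0.926)

(0.771, 0.926)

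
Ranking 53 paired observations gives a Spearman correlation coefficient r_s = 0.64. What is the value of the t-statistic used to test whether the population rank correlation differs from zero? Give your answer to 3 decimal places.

t = r_s·√(n−2) / √(1−r_s²) with r_s = 0.64, n = 53
  = 0.64·√51 / √(1 − 0.4096)
  = 0.64·7.141428 / 0.768375
  = 4.570514 / 0.768375 = 5.948

5.948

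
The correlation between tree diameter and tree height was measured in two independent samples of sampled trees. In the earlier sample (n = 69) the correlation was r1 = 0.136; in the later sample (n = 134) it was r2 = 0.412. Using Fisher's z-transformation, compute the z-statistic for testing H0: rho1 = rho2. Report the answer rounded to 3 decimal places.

z1 = atanh(0.136) = 0.136848,  z2 = atanh(0.412) = 0.438018
SE = √(1/(n1−3) + 1/(n2−3)) = √(1/66 + 1/131) = √(0.0151515 + 0.0076336) = √0.0227851 = 0.150947
z = (z1 − z2)/SE = (0.136848 − 0.438018) / 0.150947 = -0.301170 / 0.150947 = -1.995

-1.995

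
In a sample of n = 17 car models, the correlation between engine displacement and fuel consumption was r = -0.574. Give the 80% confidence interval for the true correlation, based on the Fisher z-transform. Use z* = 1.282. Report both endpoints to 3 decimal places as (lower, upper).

Fisher z: z_r = atanh(r) = ½·ln((1+(-0.574))/(1−(-0.574))) = -0.653468
SE(z) = 1/√(n−3) = 1/√14 = 0.267261
80% ⇒ z* = 1.282; margin = 1.282·0.267261 = 0.342629
CI on z-scale: (-0.996097, -0.310839)
Back-transform: tanh(-0.996097) = -0.759950, tanh(-0.310839) = -0.301200

(-0.760, -0.301)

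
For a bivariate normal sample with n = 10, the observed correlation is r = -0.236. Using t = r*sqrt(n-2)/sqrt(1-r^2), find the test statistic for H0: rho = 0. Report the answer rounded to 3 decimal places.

1 − r² = 1 − 0.055696 = 0.944304;  √(1−r²) = 0.971753
√(n−2) = √8 = 2.828427
t = r·√(n−2)/√(1−r²) = -0.236 · 2.828427 / 0.971753 = -0.687

-0.687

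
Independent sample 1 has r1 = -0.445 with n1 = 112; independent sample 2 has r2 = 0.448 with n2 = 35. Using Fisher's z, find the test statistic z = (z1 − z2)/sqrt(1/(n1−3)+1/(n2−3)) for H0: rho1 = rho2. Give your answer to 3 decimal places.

-4.778

Fisher z-transforms: z1 = atanh(-0.445) = -0.478448, z2 = atanh(0.448) = 0.482195; difference d = -0.960643
Var(d) = 1/109 + 1/32 = 0.0091743 + 0.0312500 = 0.0404243
z = d/√Var(d) = -0.960643 / √0.0404243 = -0.960643 / 0.201058 = -4.778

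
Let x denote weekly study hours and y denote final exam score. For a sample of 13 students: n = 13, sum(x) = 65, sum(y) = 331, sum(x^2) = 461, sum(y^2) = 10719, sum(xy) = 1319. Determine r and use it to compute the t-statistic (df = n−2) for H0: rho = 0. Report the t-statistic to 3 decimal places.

-2.500

Numerator: nΣxy − (Σx)(Σy) = 13·1319 − (65)(331) = -4368
Denominator: √[(nΣx²−(Σx)²)(nΣy²−(Σy)²)]
  nΣx²−(Σx)² = 13·461 − 4225 = 1768;  nΣy²−(Σy)² = 13·10719 − 109561 = 29786
  √(1768·29786) = √52661648 = 7256.8346
r = -4368 / 7256.8346 = -0.6019
t = r·√(n−2)/√(1−r²) = -0.6019·√11 / √(1−0.362284) = -1.996276 / 0.798571 = -2.500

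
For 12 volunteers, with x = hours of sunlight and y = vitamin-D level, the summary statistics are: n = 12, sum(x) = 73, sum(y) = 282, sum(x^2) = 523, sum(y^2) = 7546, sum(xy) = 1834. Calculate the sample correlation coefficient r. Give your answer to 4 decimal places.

0.4400

Numerator: nΣxy − (Σx)(Σy) = 12·1834 − (73)(282) = 1422
Denominator: √[(nΣx²−(Σx)²)(nΣy²−(Σy)²)]
  nΣx²−(Σx)² = 12·523 − 5329 = 947;  nΣy²−(Σy)² = 12·7546 − 79524 = 11028
  √(947·11028) = √10443516 = 3231.6429
r = 1422 / 3231.6429 = 0.4400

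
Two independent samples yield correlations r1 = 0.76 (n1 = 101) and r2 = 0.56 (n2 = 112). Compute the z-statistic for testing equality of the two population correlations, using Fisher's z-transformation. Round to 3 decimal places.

Fisher z-transforms: z1 = atanh(0.76) = 0.996215, z2 = atanh(0.56) = 0.632833; difference d = 0.363382
Var(d) = 1/98 + 1/109 = 0.0102041 + 0.0091743 = 0.0193784
z = d/√Var(d) = 0.363382 / √0.0193784 = 0.363382 / 0.139206 = 2.610

2.610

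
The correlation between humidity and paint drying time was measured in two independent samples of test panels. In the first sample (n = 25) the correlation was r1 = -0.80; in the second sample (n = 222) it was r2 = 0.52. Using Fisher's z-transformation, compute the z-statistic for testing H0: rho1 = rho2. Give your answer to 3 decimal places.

z1 = atanh(-0.80) = -1.098612,  z2 = atanh(0.52) = 0.576340
SE = √(1/(n1−3) + 1/(n2−3)) = √(1/22 + 1/219) = √(0.0454545 + 0.0045662) = √0.0500207 = 0.223653
z = (z1 − z2)/SE = (-1.098612 − 0.576340) / 0.223653 = -1.674952 / 0.223653 = -7.489

-7.489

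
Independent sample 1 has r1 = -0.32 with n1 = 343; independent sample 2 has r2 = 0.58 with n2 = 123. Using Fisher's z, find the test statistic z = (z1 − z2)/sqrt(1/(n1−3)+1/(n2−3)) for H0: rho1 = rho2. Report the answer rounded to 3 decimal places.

-9.362

Fisher z-transforms: z1 = atanh(-0.32) = -0.331647, z2 = atanh(0.58) = 0.662463; difference d = -0.994110
Var(d) = 1/340 + 1/120 = 0.0029412 + 0.0083333 = 0.0112745
z = d/√Var(d) = -0.994110 / √0.0112745 = -0.994110 / 0.106181 = -9.362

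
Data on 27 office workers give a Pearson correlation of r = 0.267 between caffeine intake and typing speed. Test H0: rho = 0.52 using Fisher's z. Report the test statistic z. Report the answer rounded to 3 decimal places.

z_r = atanh(0.267) = 0.273631,  z_0 = atanh(0.52) = 0.576340
SE = 1/√(n−3) = 1/√24 = 0.204124
z = (z_r − z_0)/SE = (0.273631 − 0.576340) / 0.204124 = -0.302709 / 0.204124 = -1.483

-1.483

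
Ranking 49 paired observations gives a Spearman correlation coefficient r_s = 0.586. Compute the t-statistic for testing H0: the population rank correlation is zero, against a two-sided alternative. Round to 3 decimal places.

4.958

t = r_s·√(n−2) / √(1−r_s²) with r_s = 0.586, n = 49
  = 0.586·√47 / √(1 − 0.343396)
  = 0.586·6.855655 / 0.810311
  = 4.017414 / 0.810311 = 4.958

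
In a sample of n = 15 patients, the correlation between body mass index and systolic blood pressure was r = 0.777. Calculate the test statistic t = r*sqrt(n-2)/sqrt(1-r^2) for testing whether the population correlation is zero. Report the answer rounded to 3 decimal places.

4.450

t = r·√(n−2) / √(1−r²) with r = 0.777, n = 15
  = 0.777·√13 / √(1 − 0.603729)
  = 0.777·3.605551 / 0.629501
  = 2.801513 / 0.629501 = 4.450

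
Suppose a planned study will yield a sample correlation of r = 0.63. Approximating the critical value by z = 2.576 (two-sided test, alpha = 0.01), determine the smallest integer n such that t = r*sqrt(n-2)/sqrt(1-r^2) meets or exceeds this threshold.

r√(n−2)/√(1−r²) ≥ 2.576  ⇔  n−2 ≥ (2.576)²·(1−r²)/r²
(1−r²)/r² = (1−0.3969)/0.3969 = 1.5195
n ≥ 2 + 6.635776·1.5195 = 2 + 10.0831 = 12.0831
⌈12.0831⌉ = 13

13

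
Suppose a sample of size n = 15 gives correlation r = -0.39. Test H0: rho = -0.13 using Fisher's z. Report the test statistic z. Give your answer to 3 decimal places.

-0.974

Fisher z: atanh(-0.39) = -0.411800, atanh(-0.13) = -0.130740
z = (z_r − z_0)·√(n−3) = (-0.411800 − (-0.130740))·√12 = -0.281060 · 3.464102 = -0.974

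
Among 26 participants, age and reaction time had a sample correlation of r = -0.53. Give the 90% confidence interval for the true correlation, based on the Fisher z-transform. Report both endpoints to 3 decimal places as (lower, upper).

z_r = atanh(-0.53) = -0.590145;  SE = 1/√(n−3) = 1/√23 = 0.208514
z-limits: -0.590145 ± 1.645·0.208514 = -0.590145 ± 0.343006 = [-0.933151, -0.247139]
ρ-limits: (tanh -0.933151, tanh -0.247139) = (-0.732, -0.242)

(-0.732, -0.242)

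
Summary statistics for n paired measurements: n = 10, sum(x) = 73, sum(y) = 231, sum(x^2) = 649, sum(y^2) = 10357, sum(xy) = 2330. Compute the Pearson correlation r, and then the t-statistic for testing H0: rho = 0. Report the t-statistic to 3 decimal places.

Numerator: nΣxy − (Σx)(Σy) = 10·2330 − (73)(231) = 6437
Denominator: √[(nΣx²−(Σx)²)(nΣy²−(Σy)²)]
  nΣx²−(Σx)² = 10·649 − 5329 = 1161;  nΣy²−(Σy)² = 10·10357 − 53361 = 50209
  √(1161·50209) = √58292649 = 7634.9623
r = 6437 / 7634.9623 = 0.8431
t = r·√(n−2)/√(1−r²) = 0.8431·√8 / √(1−0.710818) = 2.384647 / 0.537756 = 4.434

4.434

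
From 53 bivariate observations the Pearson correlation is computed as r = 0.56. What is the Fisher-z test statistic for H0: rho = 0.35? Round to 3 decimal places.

Fisher z: atanh(0.56) = 0.632833, atanh(0.35) = 0.365444
z = (z_r − z_0)·√(n−3) = (0.632833 − 0.365444)·√50 = 0.267389 · 7.071068 = 1.891

1.891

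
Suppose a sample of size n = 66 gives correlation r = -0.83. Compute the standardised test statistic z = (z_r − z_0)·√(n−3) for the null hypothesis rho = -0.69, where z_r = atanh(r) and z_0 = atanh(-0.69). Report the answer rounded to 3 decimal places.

-2.700

z_r = atanh(-0.83) = -1.188136,  z_0 = atanh(-0.69) = -0.847956
SE = 1/√(n−3) = 1/√63 = 0.125988
z = (z_r − z_0)/SE = (-1.188136 − (-0.847956)) / 0.125988 = -0.340180 / 0.125988 = -2.700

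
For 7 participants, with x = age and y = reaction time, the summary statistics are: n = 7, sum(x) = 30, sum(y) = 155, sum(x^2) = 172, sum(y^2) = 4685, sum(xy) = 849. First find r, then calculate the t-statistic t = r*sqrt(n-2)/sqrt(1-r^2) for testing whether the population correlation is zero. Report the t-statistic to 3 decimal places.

Numerator: nΣxy − (Σx)(Σy) = 7·849 − (30)(155) = 1293
Denominator: √[(nΣx²−(Σx)²)(nΣy²−(Σy)²)]
  nΣx²−(Σx)² = 7·172 − 900 = 304;  nΣy²−(Σy)² = 7·4685 − 24025 = 8770
  √(304·8770) = √2666080 = 1632.8135
r = 1293 / 1632.8135 = 0.7919
t = r·√(n−2)/√(1−r²) = 0.7919·√5 / √(1−0.627106) = 1.770742 / 0.610650 = 2.900

2.900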